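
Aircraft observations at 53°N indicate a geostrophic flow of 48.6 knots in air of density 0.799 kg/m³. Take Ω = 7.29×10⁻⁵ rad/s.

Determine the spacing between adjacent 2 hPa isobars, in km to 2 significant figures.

86 km

Coriolis parameter at 53°N:
f = 2Ω sin φ = 2 × 7.29×10⁻⁵ × sin 53° = 1.16×10⁻⁴ s⁻¹
Wind speed in SI: 48.6 knots = 25.0 m/s
Geostrophic balance rearranged: |∂P/∂n| = f ρ V_g
|∂P/∂n| = 1.16×10⁻⁴ × 0.799 × 25.0 = 2.33×10⁻³ Pa/m
Isobar spacing: Δn = ΔP/|∂P/∂n| = 200 Pa / 2.33×10⁻³ Pa/m = 85981 m ≈ 86 km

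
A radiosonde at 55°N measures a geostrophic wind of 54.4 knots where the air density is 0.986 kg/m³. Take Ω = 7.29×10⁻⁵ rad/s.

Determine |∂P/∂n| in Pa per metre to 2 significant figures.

Coriolis parameter at 55°N:
f = 2Ω sin φ = 2 × 7.29×10⁻⁵ × sin 55° = 1.19×10⁻⁴ s⁻¹
Wind speed in SI: 54.4 knots = 28.0 m/s
Geostrophic balance rearranged: |∂P/∂n| = f ρ V_g
|∂P/∂n| = 1.19×10⁻⁴ × 0.986 × 28.0 = 3.30×10⁻³ Pa/m

3.3×10⁻³ Pa/m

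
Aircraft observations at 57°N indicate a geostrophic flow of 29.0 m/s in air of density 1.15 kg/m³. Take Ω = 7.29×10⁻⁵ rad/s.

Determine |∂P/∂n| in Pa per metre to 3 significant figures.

Coriolis parameter at 57°N:
f = 2Ω sin φ = 2 × 7.29×10⁻⁵ × sin 57° = 1.22×10⁻⁴ s⁻¹
Geostrophic balance rearranged: |∂P/∂n| = f ρ V_g
|∂P/∂n| = 1.22×10⁻⁴ × 1.15 × 29.0 = 4.08×10⁻³ Pa/m

4.08×10⁻³ Pa/m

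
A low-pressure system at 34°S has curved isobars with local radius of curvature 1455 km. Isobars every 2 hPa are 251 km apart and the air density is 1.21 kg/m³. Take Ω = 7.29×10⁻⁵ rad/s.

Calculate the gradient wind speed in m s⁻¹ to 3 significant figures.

Coriolis parameter at 34°S:
f = 2Ω sin φ = 2 × 7.29×10⁻⁵ × sin 34° = 8.15×10⁻⁵ s⁻¹
Pressure gradient: |∂P/∂n| = 200 Pa / 251000 m = 7.97×10⁻⁴ Pa/m
Geostrophic speed: V_g = |∂P/∂n|/(fρ) = 7.97×10⁻⁴/(8.15×10⁻⁵ × 1.21) = 8.08 m/s
Around a low, centrifugal force acts outward with Coriolis, so pressure-gradient force balances both:
(1/ρ)|∂P/∂n| = fV + V²/R  →  V² + fR·V − fR·V_g = 0
With fR = 8.15×10⁻⁵ × 1455×10³ m = 119 m/s:
V = [−fR + √((fR)² + 4 fR V_g)]/2 = [−119 + √(119² + 4×119×8.08)]/2 = 7.59 m/s
Subgeostrophic (V < V_g = 8.08 m/s), as expected around a low.

7.59 m s⁻¹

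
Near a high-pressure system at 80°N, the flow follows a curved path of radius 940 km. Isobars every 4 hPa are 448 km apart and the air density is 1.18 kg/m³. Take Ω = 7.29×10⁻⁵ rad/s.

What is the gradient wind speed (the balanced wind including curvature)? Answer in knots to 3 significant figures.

10.7 knots

Coriolis parameter at 80°N:
f = 2Ω sin φ = 2 × 7.29×10⁻⁵ × sin 80° = 1.44×10⁻⁴ s⁻¹
Pressure gradient: |∂P/∂n| = 400 Pa / 448000 m = 8.93×10⁻⁴ Pa/m
Geostrophic speed: V_g = |∂P/∂n|/(fρ) = 8.93×10⁻⁴/(1.44×10⁻⁴ × 1.18) = 5.27 m/s
Around a high, pressure-gradient force acts outward with centrifugal, so Coriolis balances both:
fV = (1/ρ)|∂P/∂n| + V²/R  →  V² − fR·V + fR·V_g = 0
With fR = 1.44×10⁻⁴ × 940×10³ m = 135 m/s:
V = [fR − √((fR)² − 4 fR V_g)]/2 = [135 − √(135² − 4×135×5.27)]/2 = 5.49 m/s
Supergeostrophic (V > V_g = 5.27 m/s), as expected around a high.
Converting: 5.49 m/s × 1.944 = 10.7 knots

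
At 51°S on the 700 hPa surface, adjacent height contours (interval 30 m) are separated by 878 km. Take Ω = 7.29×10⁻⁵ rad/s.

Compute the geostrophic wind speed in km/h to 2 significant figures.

11 km/h

Coriolis parameter at 51°S:
f = 2Ω sin φ = 2 × 7.29×10⁻⁵ × sin 51° = 1.13×10⁻⁴ s⁻¹
Height gradient: |∂Z/∂n| = 30 m / 878000 m = 3.42×10⁻⁵
On a pressure surface, geostrophic balance gives V_g = (g/f)|∂Z/∂n|:
V_g = 9.81 × 3.42×10⁻⁵ / 1.13×10⁻⁴ = 2.96 m/s
Converting: 2.96 m/s × 3.6 = 11 km/h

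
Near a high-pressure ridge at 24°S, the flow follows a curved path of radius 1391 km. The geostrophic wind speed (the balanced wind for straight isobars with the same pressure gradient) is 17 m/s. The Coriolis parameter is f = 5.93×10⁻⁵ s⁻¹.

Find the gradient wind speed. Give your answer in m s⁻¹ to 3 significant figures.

Around a high, pressure-gradient force acts outward with centrifugal, so Coriolis balances both:
fV = (1/ρ)|∂P/∂n| + V²/R  →  V² − fR·V + fR·V_g = 0
With fR = 5.93×10⁻⁵ × 1391×10³ m = 82.5 m/s:
V = [fR − √((fR)² − 4 fR V_g)]/2 = [82.5 − √(82.5² − 4×82.5×17)]/2 = 24 m/s
Supergeostrophic (V > V_g = 17 m/s), as expected around a high.

24.0 m s⁻¹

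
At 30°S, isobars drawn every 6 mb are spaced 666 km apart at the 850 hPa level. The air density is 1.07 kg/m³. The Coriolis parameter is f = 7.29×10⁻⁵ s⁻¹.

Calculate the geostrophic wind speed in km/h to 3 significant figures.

41.6 km/h

Pressure gradient: |∂P/∂n| = 600 Pa / 666000 m = 9.01×10⁻⁴ Pa/m
Geostrophic balance (pressure-gradient force = Coriolis force):
V_g = (1/(fρ)) |∂P/∂n| = 9.01×10⁻⁴ / (7.29×10⁻⁵ × 1.07) = 11.5 m/s
Converting: 11.5 m/s × 3.6 = 41.6 km/h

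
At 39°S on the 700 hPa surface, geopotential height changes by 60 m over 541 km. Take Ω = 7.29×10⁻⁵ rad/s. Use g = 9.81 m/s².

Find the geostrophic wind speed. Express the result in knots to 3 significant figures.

23.0 knots

Coriolis parameter at 39°S:
f = 2Ω sin φ = 2 × 7.29×10⁻⁵ × sin 39° = 9.18×10⁻⁵ s⁻¹
Height gradient: |∂Z/∂n| = 60 m / 541000 m = 1.11×10⁻⁴
On a pressure surface, geostrophic balance gives V_g = (g/f)|∂Z/∂n|:
V_g = 9.81 × 1.11×10⁻⁴ / 9.18×10⁻⁵ = 11.9 m/s
Converting: 11.9 m/s × 1.944 = 23.0 knots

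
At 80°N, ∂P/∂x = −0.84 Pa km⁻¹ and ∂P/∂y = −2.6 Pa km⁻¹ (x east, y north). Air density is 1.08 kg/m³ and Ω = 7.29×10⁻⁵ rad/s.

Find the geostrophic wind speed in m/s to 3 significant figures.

17.6 m/s

Coriolis parameter at 80°N:
f = 2Ω sin φ = 2 × 7.29×10⁻⁵ × sin 80° = 1.44×10⁻⁴ s⁻¹
Component geostrophic relations (x east, y north):
u_g = −(1/(fρ)) ∂P/∂y,  v_g = (1/(fρ)) ∂P/∂x
u_g = −(−2.6×10⁻³)/(1.44×10⁻⁴ × 1.08) = 16.8 m/s;  v_g = (−0.84×10⁻³)/(1.44×10⁻⁴ × 1.08) = −5.42 m/s
|V_g| = √(u_g² + v_g²) = 17.6 m/s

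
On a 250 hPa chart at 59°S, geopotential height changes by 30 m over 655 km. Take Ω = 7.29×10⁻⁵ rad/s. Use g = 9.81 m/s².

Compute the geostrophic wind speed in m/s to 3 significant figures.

3.60 m/s

Coriolis parameter at 59°S:
f = 2Ω sin φ = 2 × 7.29×10⁻⁵ × sin 59° = 1.25×10⁻⁴ s⁻¹
Height gradient: |∂Z/∂n| = 30 m / 655000 m = 4.58×10⁻⁵
On a pressure surface, geostrophic balance gives V_g = (g/f)|∂Z/∂n|:
V_g = 9.81 × 4.58×10⁻⁵ / 1.25×10⁻⁴ = 3.60 m/s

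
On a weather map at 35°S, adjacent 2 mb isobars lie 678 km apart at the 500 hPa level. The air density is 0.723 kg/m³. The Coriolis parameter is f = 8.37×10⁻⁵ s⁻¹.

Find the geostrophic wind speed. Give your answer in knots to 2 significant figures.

Pressure gradient: |∂P/∂n| = 200 Pa / 678000 m = 2.95×10⁻⁴ Pa/m
Geostrophic balance (pressure-gradient force = Coriolis force):
V_g = (1/(fρ)) |∂P/∂n| = 2.95×10⁻⁴ / (8.37×10⁻⁵ × 0.723) = 4.87 m/s
Converting: 4.87 m/s × 1.944 = 9.5 knots

9.5 knots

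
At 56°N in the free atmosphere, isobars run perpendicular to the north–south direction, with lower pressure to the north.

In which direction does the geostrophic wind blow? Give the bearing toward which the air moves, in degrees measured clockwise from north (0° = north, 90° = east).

The pressure-gradient force points toward the north (bearing 000°).
Geostrophic balance: in the Northern Hemisphere the Coriolis force deflects motion to the right, so the geostrophic wind blows 90° to the right of the pressure-gradient force (low pressure on the left).
Rotating 000° by 90° clockwise gives 090° — the wind blows toward the east.

090°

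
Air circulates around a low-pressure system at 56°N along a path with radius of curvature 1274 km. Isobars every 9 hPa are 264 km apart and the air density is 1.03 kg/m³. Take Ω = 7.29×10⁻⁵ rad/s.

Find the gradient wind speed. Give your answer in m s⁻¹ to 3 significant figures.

23.7 m s⁻¹

Coriolis parameter at 56°N:
f = 2Ω sin φ = 2 × 7.29×10⁻⁵ × sin 56° = 1.21×10⁻⁴ s⁻¹
Pressure gradient: |∂P/∂n| = 900 Pa / 264000 m = 3.41×10⁻³ Pa/m
Geostrophic speed: V_g = |∂P/∂n|/(fρ) = 3.41×10⁻³/(1.21×10⁻⁴ × 1.03) = 27.4 m/s
Around a low, centrifugal force acts outward with Coriolis, so pressure-gradient force balances both:
(1/ρ)|∂P/∂n| = fV + V²/R  →  V² + fR·V − fR·V_g = 0
With fR = 1.21×10⁻⁴ × 1274×10³ m = 154 m/s:
V = [−fR + √((fR)² + 4 fR V_g)]/2 = [−154 + √(154² + 4×154×27.4)]/2 = 23.7 m/s
Subgeostrophic (V < V_g = 27.4 m/s), as expected around a low.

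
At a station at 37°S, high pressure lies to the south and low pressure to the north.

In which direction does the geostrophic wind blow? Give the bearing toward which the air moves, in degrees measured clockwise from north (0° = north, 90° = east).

270°

The pressure-gradient force points toward the north (bearing 000°).
Geostrophic balance: in the Southern Hemisphere the Coriolis force deflects motion to the left, so the geostrophic wind blows 90° to the left of the pressure-gradient force (low pressure on the right).
Rotating 000° by 90° counterclockwise gives 270° — the wind blows toward the west.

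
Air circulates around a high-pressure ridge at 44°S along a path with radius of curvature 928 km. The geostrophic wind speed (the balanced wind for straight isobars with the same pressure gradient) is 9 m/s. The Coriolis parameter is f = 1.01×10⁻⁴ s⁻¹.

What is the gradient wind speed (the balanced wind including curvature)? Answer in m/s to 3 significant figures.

Around a high, pressure-gradient force acts outward with centrifugal, so Coriolis balances both:
fV = (1/ρ)|∂P/∂n| + V²/R  →  V² − fR·V + fR·V_g = 0
With fR = 1.01×10⁻⁴ × 928×10³ m = 93.7 m/s:
V = [fR − √((fR)² − 4 fR V_g)]/2 = [93.7 − √(93.7² − 4×93.7×9)]/2 = 10.1 m/s
Supergeostrophic (V > V_g = 9 m/s), as expected around a high.

10.1 m/s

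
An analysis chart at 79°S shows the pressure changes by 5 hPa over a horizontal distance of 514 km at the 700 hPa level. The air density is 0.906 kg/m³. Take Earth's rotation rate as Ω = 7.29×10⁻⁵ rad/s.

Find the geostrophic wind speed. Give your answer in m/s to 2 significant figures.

7.5 m/s

Coriolis parameter at 79°S:
f = 2Ω sin φ = 2 × 7.29×10⁻⁵ × sin 79° = 1.43×10⁻⁴ s⁻¹
Pressure gradient: |∂P/∂n| = 500 Pa / 514000 m = 9.73×10⁻⁴ Pa/m
Geostrophic balance (pressure-gradient force = Coriolis force):
V_g = (1/(fρ)) |∂P/∂n| = 9.73×10⁻⁴ / (1.43×10⁻⁴ × 0.906) = 7.50 m/s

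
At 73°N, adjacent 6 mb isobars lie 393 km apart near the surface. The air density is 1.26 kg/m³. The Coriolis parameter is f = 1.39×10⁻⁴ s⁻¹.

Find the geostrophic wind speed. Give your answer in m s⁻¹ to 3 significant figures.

8.72 m s⁻¹

Pressure gradient: |∂P/∂n| = 600 Pa / 393000 m = 1.53×10⁻³ Pa/m
Geostrophic balance (pressure-gradient force = Coriolis force):
V_g = (1/(fρ)) |∂P/∂n| = 1.53×10⁻³ / (1.39×10⁻⁴ × 1.26) = 8.72 m/s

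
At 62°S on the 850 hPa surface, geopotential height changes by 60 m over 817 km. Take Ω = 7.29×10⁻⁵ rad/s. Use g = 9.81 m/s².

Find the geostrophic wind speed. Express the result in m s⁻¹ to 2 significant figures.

5.6 m s⁻¹

Coriolis parameter at 62°S:
f = 2Ω sin φ = 2 × 7.29×10⁻⁵ × sin 62° = 1.29×10⁻⁴ s⁻¹
Height gradient: |∂Z/∂n| = 60 m / 817000 m = 7.34×10⁻⁵
On a pressure surface, geostrophic balance gives V_g = (g/f)|∂Z/∂n|:
V_g = 9.81 × 7.34×10⁻⁵ / 1.29×10⁻⁴ = 5.60 m/s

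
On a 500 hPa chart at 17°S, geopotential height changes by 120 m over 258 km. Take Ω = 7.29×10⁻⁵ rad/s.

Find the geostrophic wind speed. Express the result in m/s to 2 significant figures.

Coriolis parameter at 17°S:
f = 2Ω sin φ = 2 × 7.29×10⁻⁵ × sin 17° = 4.26×10⁻⁵ s⁻¹
Height gradient: |∂Z/∂n| = 120 m / 258000 m = 4.65×10⁻⁴
On a pressure surface, geostrophic balance gives V_g = (g/f)|∂Z/∂n|:
V_g = 9.81 × 4.65×10⁻⁴ / 4.26×10⁻⁵ = 107 m/s

110 m/s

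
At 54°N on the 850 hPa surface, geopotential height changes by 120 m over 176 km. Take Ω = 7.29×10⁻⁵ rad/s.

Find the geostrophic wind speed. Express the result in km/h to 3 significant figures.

204 km/h

Coriolis parameter at 54°N:
f = 2Ω sin φ = 2 × 7.29×10⁻⁵ × sin 54° = 1.18×10⁻⁴ s⁻¹
Height gradient: |∂Z/∂n| = 120 m / 176000 m = 6.82×10⁻⁴
On a pressure surface, geostrophic balance gives V_g = (g/f)|∂Z/∂n|:
V_g = 9.81 × 6.82×10⁻⁴ / 1.18×10⁻⁴ = 56.7 m/s
Converting: 56.7 m/s × 3.6 = 204 km/h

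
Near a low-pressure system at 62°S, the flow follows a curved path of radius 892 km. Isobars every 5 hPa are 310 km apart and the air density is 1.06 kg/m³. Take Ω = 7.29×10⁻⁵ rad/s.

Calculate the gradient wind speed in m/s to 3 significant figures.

10.8 m/s

Coriolis parameter at 62°S:
f = 2Ω sin φ = 2 × 7.29×10⁻⁵ × sin 62° = 1.29×10⁻⁴ s⁻¹
Pressure gradient: |∂P/∂n| = 500 Pa / 310000 m = 1.61×10⁻³ Pa/m
Geostrophic speed: V_g = |∂P/∂n|/(fρ) = 1.61×10⁻³/(1.29×10⁻⁴ × 1.06) = 11.8 m/s
Around a low, centrifugal force acts outward with Coriolis, so pressure-gradient force balances both:
(1/ρ)|∂P/∂n| = fV + V²/R  →  V² + fR·V − fR·V_g = 0
With fR = 1.29×10⁻⁴ × 892×10³ m = 115 m/s:
V = [−fR + √((fR)² + 4 fR V_g)]/2 = [−115 + √(115² + 4×115×11.8)]/2 = 10.8 m/s
Subgeostrophic (V < V_g = 11.8 m/s), as expected around a low.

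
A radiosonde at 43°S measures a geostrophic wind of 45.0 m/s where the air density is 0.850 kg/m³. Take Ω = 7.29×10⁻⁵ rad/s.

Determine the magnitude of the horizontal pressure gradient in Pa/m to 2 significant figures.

3.8×10⁻³ Pa/m

Coriolis parameter at 43°S:
f = 2Ω sin φ = 2 × 7.29×10⁻⁵ × sin 43° = 9.94×10⁻⁵ s⁻¹
Geostrophic balance rearranged: |∂P/∂n| = f ρ V_g
|∂P/∂n| = 9.94×10⁻⁵ × 0.850 × 45.0 = 3.80×10⁻³ Pa/m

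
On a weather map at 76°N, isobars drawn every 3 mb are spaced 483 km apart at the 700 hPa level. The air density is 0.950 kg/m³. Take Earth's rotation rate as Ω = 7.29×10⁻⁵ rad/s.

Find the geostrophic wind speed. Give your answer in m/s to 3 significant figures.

Coriolis parameter at 76°N:
f = 2Ω sin φ = 2 × 7.29×10⁻⁵ × sin 76° = 1.41×10⁻⁴ s⁻¹
Pressure gradient: |∂P/∂n| = 300 Pa / 483000 m = 6.21×10⁻⁴ Pa/m
Geostrophic balance (pressure-gradient force = Coriolis force):
V_g = (1/(fρ)) |∂P/∂n| = 6.21×10⁻⁴ / (1.41×10⁻⁴ × 0.950) = 4.62 m/s

4.62 m/s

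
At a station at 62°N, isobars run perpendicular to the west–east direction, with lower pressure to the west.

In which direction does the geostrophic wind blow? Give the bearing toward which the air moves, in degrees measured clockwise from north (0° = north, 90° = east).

000°

The pressure-gradient force points toward the west (bearing 270°).
Geostrophic balance: in the Northern Hemisphere the Coriolis force deflects motion to the right, so the geostrophic wind blows 90° to the right of the pressure-gradient force (low pressure on the left).
Rotating 270° by 90° clockwise gives 000° — the wind blows toward the north.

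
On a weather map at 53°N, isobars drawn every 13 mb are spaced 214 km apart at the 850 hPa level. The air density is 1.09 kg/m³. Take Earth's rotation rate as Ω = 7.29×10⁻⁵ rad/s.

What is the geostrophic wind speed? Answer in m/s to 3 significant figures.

Coriolis parameter at 53°N:
f = 2Ω sin φ = 2 × 7.29×10⁻⁵ × sin 53° = 1.16×10⁻⁴ s⁻¹
Pressure gradient: |∂P/∂n| = 1300 Pa / 214000 m = 6.07×10⁻³ Pa/m
Geostrophic balance (pressure-gradient force = Coriolis force):
V_g = (1/(fρ)) |∂P/∂n| = 6.07×10⁻³ / (1.16×10⁻⁴ × 1.09) = 47.9 m/s

47.9 m/s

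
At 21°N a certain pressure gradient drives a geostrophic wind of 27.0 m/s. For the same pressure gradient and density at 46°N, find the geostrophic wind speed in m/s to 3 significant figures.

With the same pressure gradient and density, V_g ∝ 1/f ∝ 1/sin φ.
V₂ = V₁ · sin φ₁ / sin φ₂ = 27.0 × sin 21° / sin 46°
V₂ = 27.0 × 0.3584/0.7193 = 13.5 m/s

13.5 m/s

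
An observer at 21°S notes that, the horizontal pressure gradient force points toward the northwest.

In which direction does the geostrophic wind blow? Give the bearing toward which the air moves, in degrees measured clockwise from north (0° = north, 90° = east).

225°

The pressure-gradient force points toward the northwest (bearing 315°).
Geostrophic balance: in the Southern Hemisphere the Coriolis force deflects motion to the left, so the geostrophic wind blows 90° to the left of the pressure-gradient force (low pressure on the right).
Rotating 315° by 90° counterclockwise gives 225° — the wind blows toward the southwest.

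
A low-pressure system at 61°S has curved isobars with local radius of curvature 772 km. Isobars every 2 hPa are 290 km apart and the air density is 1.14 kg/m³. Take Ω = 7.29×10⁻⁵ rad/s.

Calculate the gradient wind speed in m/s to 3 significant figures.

Coriolis parameter at 61°S:
f = 2Ω sin φ = 2 × 7.29×10⁻⁵ × sin 61° = 1.28×10⁻⁴ s⁻¹
Pressure gradient: |∂P/∂n| = 200 Pa / 290000 m = 6.90×10⁻⁴ Pa/m
Geostrophic speed: V_g = |∂P/∂n|/(fρ) = 6.90×10⁻⁴/(1.28×10⁻⁴ × 1.14) = 4.74 m/s
Around a low, centrifugal force acts outward with Coriolis, so pressure-gradient force balances both:
(1/ρ)|∂P/∂n| = fV + V²/R  →  V² + fR·V − fR·V_g = 0
With fR = 1.28×10⁻⁴ × 772×10³ m = 98.4 m/s:
V = [−fR + √((fR)² + 4 fR V_g)]/2 = [−98.4 + √(98.4² + 4×98.4×4.74)]/2 = 4.54 m/s
Subgeostrophic (V < V_g = 4.74 m/s), as expected around a low.

4.54 m/s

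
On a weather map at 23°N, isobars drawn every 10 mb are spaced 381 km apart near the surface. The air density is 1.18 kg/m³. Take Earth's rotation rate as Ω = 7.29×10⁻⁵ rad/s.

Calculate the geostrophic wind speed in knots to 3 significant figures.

Coriolis parameter at 23°N:
f = 2Ω sin φ = 2 × 7.29×10⁻⁵ × sin 23° = 5.70×10⁻⁵ s⁻¹
Pressure gradient: |∂P/∂n| = 1000 Pa / 381000 m = 2.62×10⁻³ Pa/m
Geostrophic balance (pressure-gradient force = Coriolis force):
V_g = (1/(fρ)) |∂P/∂n| = 2.62×10⁻³ / (5.70×10⁻⁵ × 1.18) = 39.0 m/s
Converting: 39.0 m/s × 1.944 = 75.9 knots

75.9 knots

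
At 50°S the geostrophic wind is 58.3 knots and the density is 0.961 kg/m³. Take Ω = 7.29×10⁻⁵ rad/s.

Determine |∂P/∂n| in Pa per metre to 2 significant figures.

3.2×10⁻³ Pa/m

Coriolis parameter at 50°S:
f = 2Ω sin φ = 2 × 7.29×10⁻⁵ × sin 50° = 1.12×10⁻⁴ s⁻¹
Wind speed in SI: 58.3 knots = 30.0 m/s
Geostrophic balance rearranged: |∂P/∂n| = f ρ V_g
|∂P/∂n| = 1.12×10⁻⁴ × 0.961 × 30.0 = 3.22×10⁻³ Pa/m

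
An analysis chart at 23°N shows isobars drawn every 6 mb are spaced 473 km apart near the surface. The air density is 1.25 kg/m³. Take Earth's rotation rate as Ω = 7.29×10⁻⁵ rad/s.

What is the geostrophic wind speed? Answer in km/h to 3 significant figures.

64.1 km/h

Coriolis parameter at 23°N:
f = 2Ω sin φ = 2 × 7.29×10⁻⁵ × sin 23° = 5.70×10⁻⁵ s⁻¹
Pressure gradient: |∂P/∂n| = 600 Pa / 473000 m = 1.27×10⁻³ Pa/m
Geostrophic balance (pressure-gradient force = Coriolis force):
V_g = (1/(fρ)) |∂P/∂n| = 1.27×10⁻³ / (5.70×10⁻⁵ × 1.25) = 17.8 m/s
Converting: 17.8 m/s × 3.6 = 64.1 km/h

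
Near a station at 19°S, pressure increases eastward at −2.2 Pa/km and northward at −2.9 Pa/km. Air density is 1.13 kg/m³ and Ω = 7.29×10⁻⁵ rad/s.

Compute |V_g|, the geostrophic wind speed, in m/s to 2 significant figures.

Coriolis parameter at 19°S:
f = 2Ω sin φ = 2 × 7.29×10⁻⁵ × sin 19° = 4.75×10⁻⁵ s⁻¹
In the Southern Hemisphere f is negative: f = −4.75×10⁻⁵ s⁻¹.
Component geostrophic relations (x east, y north):
u_g = −(1/(fρ)) ∂P/∂y,  v_g = (1/(fρ)) ∂P/∂x
u_g = −(−2.9×10⁻³)/(−4.75×10⁻⁵ × 1.13) = −54.1 m/s;  v_g = (−2.2×10⁻³)/(−4.75×10⁻⁵ × 1.13) = 41.0 m/s
|V_g| = √(u_g² + v_g²) = 67.9 m/s

68 m/s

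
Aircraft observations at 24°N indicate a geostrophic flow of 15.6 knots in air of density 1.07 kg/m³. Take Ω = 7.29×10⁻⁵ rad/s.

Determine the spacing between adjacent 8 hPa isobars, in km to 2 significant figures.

Coriolis parameter at 24°N:
f = 2Ω sin φ = 2 × 7.29×10⁻⁵ × sin 24° = 5.93×10⁻⁵ s⁻¹
Wind speed in SI: 15.6 knots = 8.03 m/s
Geostrophic balance rearranged: |∂P/∂n| = f ρ V_g
|∂P/∂n| = 5.93×10⁻⁵ × 1.07 × 8.03 = 5.09×10⁻⁴ Pa/m
Isobar spacing: Δn = ΔP/|∂P/∂n| = 800 Pa / 5.09×10⁻⁴ Pa/m = 1570987 m ≈ 1600 km

1600 km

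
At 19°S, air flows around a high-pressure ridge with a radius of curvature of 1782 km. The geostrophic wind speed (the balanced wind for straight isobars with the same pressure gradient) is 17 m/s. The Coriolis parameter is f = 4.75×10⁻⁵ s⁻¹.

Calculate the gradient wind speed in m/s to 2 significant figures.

Around a high, pressure-gradient force acts outward with centrifugal, so Coriolis balances both:
fV = (1/ρ)|∂P/∂n| + V²/R  →  V² − fR·V + fR·V_g = 0
With fR = 4.75×10⁻⁵ × 1782×10³ m = 84.6 m/s:
V = [fR − √((fR)² − 4 fR V_g)]/2 = [84.6 − √(84.6² − 4×84.6×17)]/2 = 23.6 m/s
Supergeostrophic (V > V_g = 17 m/s), as expected around a high.

24 m/s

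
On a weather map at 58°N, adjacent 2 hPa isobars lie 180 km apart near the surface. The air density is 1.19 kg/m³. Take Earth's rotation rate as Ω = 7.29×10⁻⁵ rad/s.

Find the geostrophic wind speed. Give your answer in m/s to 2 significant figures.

7.6 m/s

Coriolis parameter at 58°N:
f = 2Ω sin φ = 2 × 7.29×10⁻⁵ × sin 58° = 1.24×10⁻⁴ s⁻¹
Pressure gradient: |∂P/∂n| = 200 Pa / 180000 m = 1.11×10⁻³ Pa/m
Geostrophic balance (pressure-gradient force = Coriolis force):
V_g = (1/(fρ)) |∂P/∂n| = 1.11×10⁻³ / (1.24×10⁻⁴ × 1.19) = 7.55 m/s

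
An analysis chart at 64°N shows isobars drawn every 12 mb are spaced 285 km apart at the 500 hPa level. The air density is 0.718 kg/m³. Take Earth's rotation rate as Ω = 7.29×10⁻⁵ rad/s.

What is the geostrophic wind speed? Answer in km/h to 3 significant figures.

Coriolis parameter at 64°N:
f = 2Ω sin φ = 2 × 7.29×10⁻⁵ × sin 64° = 1.31×10⁻⁴ s⁻¹
Pressure gradient: |∂P/∂n| = 1200 Pa / 285000 m = 4.21×10⁻³ Pa/m
Geostrophic balance (pressure-gradient force = Coriolis force):
V_g = (1/(fρ)) |∂P/∂n| = 4.21×10⁻³ / (1.31×10⁻⁴ × 0.718) = 44.8 m/s
Converting: 44.8 m/s × 3.6 = 161 km/h

161 km/h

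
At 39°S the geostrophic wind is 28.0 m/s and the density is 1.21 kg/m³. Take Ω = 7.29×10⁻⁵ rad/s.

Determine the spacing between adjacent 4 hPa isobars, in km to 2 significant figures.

130 km

Coriolis parameter at 39°S:
f = 2Ω sin φ = 2 × 7.29×10⁻⁵ × sin 39° = 9.18×10⁻⁵ s⁻¹
Geostrophic balance rearranged: |∂P/∂n| = f ρ V_g
|∂P/∂n| = 9.18×10⁻⁵ × 1.21 × 28.0 = 3.11×10⁻³ Pa/m
Isobar spacing: Δn = ΔP/|∂P/∂n| = 400 Pa / 3.11×10⁻³ Pa/m = 128673 m ≈ 130 km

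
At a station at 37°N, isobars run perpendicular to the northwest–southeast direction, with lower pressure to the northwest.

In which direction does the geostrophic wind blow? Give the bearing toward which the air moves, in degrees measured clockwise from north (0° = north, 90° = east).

045°

The pressure-gradient force points toward the northwest (bearing 315°).
Geostrophic balance: in the Northern Hemisphere the Coriolis force deflects motion to the right, so the geostrophic wind blows 90° to the right of the pressure-gradient force (low pressure on the left).
Rotating 315° by 90° clockwise gives 045° — the wind blows toward the northeast.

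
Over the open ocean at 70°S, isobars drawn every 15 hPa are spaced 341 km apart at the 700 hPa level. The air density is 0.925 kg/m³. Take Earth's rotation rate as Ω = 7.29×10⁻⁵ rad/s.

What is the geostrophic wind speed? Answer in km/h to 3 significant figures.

125 km/h

Coriolis parameter at 70°S:
f = 2Ω sin φ = 2 × 7.29×10⁻⁵ × sin 70° = 1.37×10⁻⁴ s⁻¹
Pressure gradient: |∂P/∂n| = 1500 Pa / 341000 m = 4.40×10⁻³ Pa/m
Geostrophic balance (pressure-gradient force = Coriolis force):
V_g = (1/(fρ)) |∂P/∂n| = 4.40×10⁻³ / (1.37×10⁻⁴ × 0.925) = 34.7 m/s
Converting: 34.7 m/s × 3.6 = 125 km/h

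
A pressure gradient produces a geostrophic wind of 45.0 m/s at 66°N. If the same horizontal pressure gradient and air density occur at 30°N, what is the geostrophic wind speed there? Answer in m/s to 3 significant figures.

With the same pressure gradient and density, V_g ∝ 1/f ∝ 1/sin φ.
V₂ = V₁ · sin φ₁ / sin φ₂ = 45.0 × sin 66° / sin 30°
V₂ = 45.0 × 0.9135/0.5000 = 82.2 m/s

82.2 m/s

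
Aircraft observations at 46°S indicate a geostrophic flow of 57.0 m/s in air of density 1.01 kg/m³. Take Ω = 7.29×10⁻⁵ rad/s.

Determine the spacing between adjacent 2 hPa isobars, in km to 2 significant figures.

33 km

Coriolis parameter at 46°S:
f = 2Ω sin φ = 2 × 7.29×10⁻⁵ × sin 46° = 1.05×10⁻⁴ s⁻¹
Geostrophic balance rearranged: |∂P/∂n| = f ρ V_g
|∂P/∂n| = 1.05×10⁻⁴ × 1.01 × 57.0 = 6.04×10⁻³ Pa/m
Isobar spacing: Δn = ΔP/|∂P/∂n| = 200 Pa / 6.04×10⁻³ Pa/m = 33124 m ≈ 33 km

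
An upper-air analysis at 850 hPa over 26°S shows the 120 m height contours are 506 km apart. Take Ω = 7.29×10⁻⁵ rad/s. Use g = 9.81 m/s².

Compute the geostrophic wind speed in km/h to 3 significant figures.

Coriolis parameter at 26°S:
f = 2Ω sin φ = 2 × 7.29×10⁻⁵ × sin 26° = 6.39×10⁻⁵ s⁻¹
Height gradient: |∂Z/∂n| = 120 m / 506000 m = 2.37×10⁻⁴
On a pressure surface, geostrophic balance gives V_g = (g/f)|∂Z/∂n|:
V_g = 9.81 × 2.37×10⁻⁴ / 6.39×10⁻⁵ = 36.4 m/s
Converting: 36.4 m/s × 3.6 = 131 km/h

131 km/h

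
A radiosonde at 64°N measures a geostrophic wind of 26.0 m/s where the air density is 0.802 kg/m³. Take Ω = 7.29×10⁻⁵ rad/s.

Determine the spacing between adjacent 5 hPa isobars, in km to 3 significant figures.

Coriolis parameter at 64°N:
f = 2Ω sin φ = 2 × 7.29×10⁻⁵ × sin 64° = 1.31×10⁻⁴ s⁻¹
Geostrophic balance rearranged: |∂P/∂n| = f ρ V_g
|∂P/∂n| = 1.31×10⁻⁴ × 0.802 × 26.0 = 2.73×10⁻³ Pa/m
Isobar spacing: Δn = ΔP/|∂P/∂n| = 500 Pa / 2.73×10⁻³ Pa/m = 182980 m ≈ 183 km

183 km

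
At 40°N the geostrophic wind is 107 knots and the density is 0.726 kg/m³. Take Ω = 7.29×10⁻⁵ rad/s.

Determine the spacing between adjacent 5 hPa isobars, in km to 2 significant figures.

Coriolis parameter at 40°N:
f = 2Ω sin φ = 2 × 7.29×10⁻⁵ × sin 40° = 9.37×10⁻⁵ s⁻¹
Wind speed in SI: 107 knots = 55.0 m/s
Geostrophic balance rearranged: |∂P/∂n| = f ρ V_g
|∂P/∂n| = 9.37×10⁻⁵ × 0.726 × 55.0 = 3.75×10⁻³ Pa/m
Isobar spacing: Δn = ΔP/|∂P/∂n| = 500 Pa / 3.75×10⁻³ Pa/m = 133502 m ≈ 130 km

130 km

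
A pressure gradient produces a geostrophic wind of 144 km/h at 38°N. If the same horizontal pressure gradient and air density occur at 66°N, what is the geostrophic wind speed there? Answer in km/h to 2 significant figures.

97 km/h

With the same pressure gradient and density, V_g ∝ 1/f ∝ 1/sin φ.
V₂ = V₁ · sin φ₁ / sin φ₂ = 144 × sin 38° / sin 66°
V₂ = 144 × 0.6157/0.9135 = 97 km/h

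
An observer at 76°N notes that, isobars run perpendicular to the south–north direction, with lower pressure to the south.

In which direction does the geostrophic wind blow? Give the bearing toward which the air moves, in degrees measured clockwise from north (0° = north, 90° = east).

The pressure-gradient force points toward the south (bearing 180°).
Geostrophic balance: in the Northern Hemisphere the Coriolis force deflects motion to the right, so the geostrophic wind blows 90° to the right of the pressure-gradient force (low pressure on the left).
Rotating 180° by 90° clockwise gives 270° — the wind blows toward the west.

270°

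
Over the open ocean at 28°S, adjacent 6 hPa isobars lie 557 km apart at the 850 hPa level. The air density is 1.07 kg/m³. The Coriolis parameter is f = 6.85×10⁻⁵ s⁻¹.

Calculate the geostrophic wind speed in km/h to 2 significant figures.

53 km/h

Pressure gradient: |∂P/∂n| = 600 Pa / 557000 m = 1.08×10⁻³ Pa/m
Geostrophic balance (pressure-gradient force = Coriolis force):
V_g = (1/(fρ)) |∂P/∂n| = 1.08×10⁻³ / (6.85×10⁻⁵ × 1.07) = 14.7 m/s
Converting: 14.7 m/s × 3.6 = 53 km/h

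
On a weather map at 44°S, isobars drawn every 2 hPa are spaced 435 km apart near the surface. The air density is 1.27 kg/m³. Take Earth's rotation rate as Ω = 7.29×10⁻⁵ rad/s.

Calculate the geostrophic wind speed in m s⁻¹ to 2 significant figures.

Coriolis parameter at 44°S:
f = 2Ω sin φ = 2 × 7.29×10⁻⁵ × sin 44° = 1.01×10⁻⁴ s⁻¹
Pressure gradient: |∂P/∂n| = 200 Pa / 435000 m = 4.60×10⁻⁴ Pa/m
Geostrophic balance (pressure-gradient force = Coriolis force):
V_g = (1/(fρ)) |∂P/∂n| = 4.60×10⁻⁴ / (1.01×10⁻⁴ × 1.27) = 3.57 m/s

3.6 m s⁻¹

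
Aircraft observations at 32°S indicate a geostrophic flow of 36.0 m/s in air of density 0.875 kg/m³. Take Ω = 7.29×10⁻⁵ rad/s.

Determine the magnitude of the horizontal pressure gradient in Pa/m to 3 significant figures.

2.43×10⁻³ Pa/m

Coriolis parameter at 32°S:
f = 2Ω sin φ = 2 × 7.29×10⁻⁵ × sin 32° = 7.73×10⁻⁵ s⁻¹
Geostrophic balance rearranged: |∂P/∂n| = f ρ V_g
|∂P/∂n| = 7.73×10⁻⁵ × 0.875 × 36.0 = 2.43×10⁻³ Pa/m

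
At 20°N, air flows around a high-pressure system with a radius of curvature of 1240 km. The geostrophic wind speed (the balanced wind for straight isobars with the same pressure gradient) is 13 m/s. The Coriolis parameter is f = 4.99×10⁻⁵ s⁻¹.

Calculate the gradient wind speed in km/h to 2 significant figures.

Around a high, pressure-gradient force acts outward with centrifugal, so Coriolis balances both:
fV = (1/ρ)|∂P/∂n| + V²/R  →  V² − fR·V + fR·V_g = 0
With fR = 4.99×10⁻⁵ × 1240×10³ m = 61.9 m/s:
V = [fR − √((fR)² − 4 fR V_g)]/2 = [61.9 − √(61.9² − 4×61.9×13)]/2 = 18.6 m/s
Supergeostrophic (V > V_g = 13 m/s), as expected around a high.
Converting: 18.6 m/s × 3.6 = 67 km/h

67 km/h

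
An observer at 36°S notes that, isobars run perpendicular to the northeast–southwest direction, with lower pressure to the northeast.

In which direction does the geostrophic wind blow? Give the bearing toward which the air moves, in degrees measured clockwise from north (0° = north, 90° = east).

The pressure-gradient force points toward the northeast (bearing 045°).
Geostrophic balance: in the Southern Hemisphere the Coriolis force deflects motion to the left, so the geostrophic wind blows 90° to the left of the pressure-gradient force (low pressure on the right).
Rotating 045° by 90° counterclockwise gives 315° — the wind blows toward the northwest.

315°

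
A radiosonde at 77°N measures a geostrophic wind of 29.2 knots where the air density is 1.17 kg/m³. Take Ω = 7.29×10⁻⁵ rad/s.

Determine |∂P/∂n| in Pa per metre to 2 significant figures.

2.5×10⁻³ Pa/m

Coriolis parameter at 77°N:
f = 2Ω sin φ = 2 × 7.29×10⁻⁵ × sin 77° = 1.42×10⁻⁴ s⁻¹
Wind speed in SI: 29.2 knots = 15.0 m/s
Geostrophic balance rearranged: |∂P/∂n| = f ρ V_g
|∂P/∂n| = 1.42×10⁻⁴ × 1.17 × 15.0 = 2.50×10⁻³ Pa/m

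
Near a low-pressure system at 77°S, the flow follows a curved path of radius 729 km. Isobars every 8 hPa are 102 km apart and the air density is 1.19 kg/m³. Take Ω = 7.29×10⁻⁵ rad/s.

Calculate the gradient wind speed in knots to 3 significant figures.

67.5 knots

Coriolis parameter at 77°S:
f = 2Ω sin φ = 2 × 7.29×10⁻⁵ × sin 77° = 1.42×10⁻⁴ s⁻¹
Pressure gradient: |∂P/∂n| = 800 Pa / 102000 m = 7.84×10⁻³ Pa/m
Geostrophic speed: V_g = |∂P/∂n|/(fρ) = 7.84×10⁻³/(1.42×10⁻⁴ × 1.19) = 46.4 m/s
Around a low, centrifugal force acts outward with Coriolis, so pressure-gradient force balances both:
(1/ρ)|∂P/∂n| = fV + V²/R  →  V² + fR·V − fR·V_g = 0
With fR = 1.42×10⁻⁴ × 729×10³ m = 104 m/s:
V = [−fR + √((fR)² + 4 fR V_g)]/2 = [−104 + √(104² + 4×104×46.4)]/2 = 34.7 m/s
Subgeostrophic (V < V_g = 46.4 m/s), as expected around a low.
Converting: 34.7 m/s × 1.944 = 67.5 knots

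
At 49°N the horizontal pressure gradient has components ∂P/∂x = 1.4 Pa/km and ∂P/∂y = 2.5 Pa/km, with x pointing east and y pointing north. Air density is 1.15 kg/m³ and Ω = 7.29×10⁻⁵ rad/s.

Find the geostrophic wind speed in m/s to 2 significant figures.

23 m/s

Coriolis parameter at 49°N:
f = 2Ω sin φ = 2 × 7.29×10⁻⁵ × sin 49° = 1.10×10⁻⁴ s⁻¹
Component geostrophic relations (x east, y north):
u_g = −(1/(fρ)) ∂P/∂y,  v_g = (1/(fρ)) ∂P/∂x
u_g = −(2.5×10⁻³)/(1.10×10⁻⁴ × 1.15) = −19.8 m/s;  v_g = (1.4×10⁻³)/(1.10×10⁻⁴ × 1.15) = 11.1 m/s
|V_g| = √(u_g² + v_g²) = 22.6 m/s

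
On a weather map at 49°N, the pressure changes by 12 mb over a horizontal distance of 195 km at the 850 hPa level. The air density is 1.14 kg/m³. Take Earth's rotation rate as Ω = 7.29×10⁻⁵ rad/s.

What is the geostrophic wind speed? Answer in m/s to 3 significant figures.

Coriolis parameter at 49°N:
f = 2Ω sin φ = 2 × 7.29×10⁻⁵ × sin 49° = 1.10×10⁻⁴ s⁻¹
Pressure gradient: |∂P/∂n| = 1200 Pa / 195000 m = 6.15×10⁻³ Pa/m
Geostrophic balance (pressure-gradient force = Coriolis force):
V_g = (1/(fρ)) |∂P/∂n| = 6.15×10⁻³ / (1.10×10⁻⁴ × 1.14) = 49.1 m/s

49.1 m/s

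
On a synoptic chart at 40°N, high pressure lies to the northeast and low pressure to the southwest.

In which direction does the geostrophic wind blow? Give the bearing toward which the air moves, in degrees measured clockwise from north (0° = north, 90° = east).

The pressure-gradient force points toward the southwest (bearing 225°).
Geostrophic balance: in the Northern Hemisphere the Coriolis force deflects motion to the right, so the geostrophic wind blows 90° to the right of the pressure-gradient force (low pressure on the left).
Rotating 225° by 90° clockwise gives 315° — the wind blows toward the northwest.

315°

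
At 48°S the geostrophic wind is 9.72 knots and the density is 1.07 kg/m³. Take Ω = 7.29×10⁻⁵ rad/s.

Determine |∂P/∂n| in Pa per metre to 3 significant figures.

5.80×10⁻⁴ Pa/m

Coriolis parameter at 48°S:
f = 2Ω sin φ = 2 × 7.29×10⁻⁵ × sin 48° = 1.08×10⁻⁴ s⁻¹
Wind speed in SI: 9.72 knots = 5.00 m/s
Geostrophic balance rearranged: |∂P/∂n| = f ρ V_g
|∂P/∂n| = 1.08×10⁻⁴ × 1.07 × 5.00 = 5.80×10⁻⁴ Pa/m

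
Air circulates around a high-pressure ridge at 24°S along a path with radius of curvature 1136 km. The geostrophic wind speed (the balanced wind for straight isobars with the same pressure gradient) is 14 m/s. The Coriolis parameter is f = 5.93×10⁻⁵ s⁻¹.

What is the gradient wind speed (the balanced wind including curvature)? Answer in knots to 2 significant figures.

39 knots

Around a high, pressure-gradient force acts outward with centrifugal, so Coriolis balances both:
fV = (1/ρ)|∂P/∂n| + V²/R  →  V² − fR·V + fR·V_g = 0
With fR = 5.93×10⁻⁵ × 1136×10³ m = 67.4 m/s:
V = [fR − √((fR)² − 4 fR V_g)]/2 = [67.4 − √(67.4² − 4×67.4×14)]/2 = 19.8 m/s
Supergeostrophic (V > V_g = 14 m/s), as expected around a high.
Converting: 19.8 m/s × 1.944 = 39 knots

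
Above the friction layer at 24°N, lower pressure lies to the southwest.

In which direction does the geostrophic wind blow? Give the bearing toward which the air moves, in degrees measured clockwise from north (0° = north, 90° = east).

The pressure-gradient force points toward the southwest (bearing 225°).
Geostrophic balance: in the Northern Hemisphere the Coriolis force deflects motion to the right, so the geostrophic wind blows 90° to the right of the pressure-gradient force (low pressure on the left).
Rotating 225° by 90° clockwise gives 315° — the wind blows toward the northwest.

315°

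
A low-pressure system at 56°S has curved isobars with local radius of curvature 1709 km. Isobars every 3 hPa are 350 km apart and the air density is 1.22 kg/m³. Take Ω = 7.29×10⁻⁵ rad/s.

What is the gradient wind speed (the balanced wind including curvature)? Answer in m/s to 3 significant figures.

5.66 m/s

Coriolis parameter at 56°S:
f = 2Ω sin φ = 2 × 7.29×10⁻⁵ × sin 56° = 1.21×10⁻⁴ s⁻¹
Pressure gradient: |∂P/∂n| = 300 Pa / 350000 m = 8.57×10⁻⁴ Pa/m
Geostrophic speed: V_g = |∂P/∂n|/(fρ) = 8.57×10⁻⁴/(1.21×10⁻⁴ × 1.22) = 5.81 m/s
Around a low, centrifugal force acts outward with Coriolis, so pressure-gradient force balances both:
(1/ρ)|∂P/∂n| = fV + V²/R  →  V² + fR·V − fR·V_g = 0
With fR = 1.21×10⁻⁴ × 1709×10³ m = 207 m/s:
V = [−fR + √((fR)² + 4 fR V_g)]/2 = [−207 + √(207² + 4×207×5.81)]/2 = 5.66 m/s
Subgeostrophic (V < V_g = 5.81 m/s), as expected around a low.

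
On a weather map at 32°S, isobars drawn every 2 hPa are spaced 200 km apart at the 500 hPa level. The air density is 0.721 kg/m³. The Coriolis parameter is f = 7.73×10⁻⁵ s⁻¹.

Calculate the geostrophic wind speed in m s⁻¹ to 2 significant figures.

18 m s⁻¹

Pressure gradient: |∂P/∂n| = 200 Pa / 200000 m = 1.00×10⁻³ Pa/m
Geostrophic balance (pressure-gradient force = Coriolis force):
V_g = (1/(fρ)) |∂P/∂n| = 1.00×10⁻³ / (7.73×10⁻⁵ × 0.721) = 17.9 m/s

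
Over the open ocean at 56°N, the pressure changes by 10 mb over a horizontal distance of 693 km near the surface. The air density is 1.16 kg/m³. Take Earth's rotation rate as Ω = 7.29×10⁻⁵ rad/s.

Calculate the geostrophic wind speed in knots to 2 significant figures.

20 knots

Coriolis parameter at 56°N:
f = 2Ω sin φ = 2 × 7.29×10⁻⁵ × sin 56° = 1.21×10⁻⁴ s⁻¹
Pressure gradient: |∂P/∂n| = 1000 Pa / 693000 m = 1.44×10⁻³ Pa/m
Geostrophic balance (pressure-gradient force = Coriolis force):
V_g = (1/(fρ)) |∂P/∂n| = 1.44×10⁻³ / (1.21×10⁻⁴ × 1.16) = 10.3 m/s
Converting: 10.3 m/s × 1.944 = 20 knots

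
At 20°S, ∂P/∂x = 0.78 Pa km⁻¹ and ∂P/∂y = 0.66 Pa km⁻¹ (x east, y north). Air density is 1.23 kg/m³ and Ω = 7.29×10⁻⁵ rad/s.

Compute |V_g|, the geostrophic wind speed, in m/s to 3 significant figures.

Coriolis parameter at 20°S:
f = 2Ω sin φ = 2 × 7.29×10⁻⁵ × sin 20° = 4.99×10⁻⁵ s⁻¹
In the Southern Hemisphere f is negative: f = −4.99×10⁻⁵ s⁻¹.
Component geostrophic relations (x east, y north):
u_g = −(1/(fρ)) ∂P/∂y,  v_g = (1/(fρ)) ∂P/∂x
u_g = −(0.66×10⁻³)/(−4.99×10⁻⁵ × 1.23) = 10.8 m/s;  v_g = (0.78×10⁻³)/(−4.99×10⁻⁵ × 1.23) = −12.7 m/s
|V_g| = √(u_g² + v_g²) = 16.7 m/s

16.7 m/s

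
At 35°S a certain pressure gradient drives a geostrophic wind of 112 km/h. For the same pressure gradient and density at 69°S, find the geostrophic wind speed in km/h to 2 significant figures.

With the same pressure gradient and density, V_g ∝ 1/f ∝ 1/sin φ.
V₂ = V₁ · sin φ₁ / sin φ₂ = 112 × sin 35° / sin 69°
V₂ = 112 × 0.5736/0.9336 = 69 km/h

69 km/h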